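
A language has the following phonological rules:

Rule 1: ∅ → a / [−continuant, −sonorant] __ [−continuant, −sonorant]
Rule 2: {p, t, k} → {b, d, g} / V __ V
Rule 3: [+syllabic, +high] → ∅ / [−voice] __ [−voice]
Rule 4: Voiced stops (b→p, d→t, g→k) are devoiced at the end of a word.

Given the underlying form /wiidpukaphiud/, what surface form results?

Rule 1 (stop-cluster a-epenthesis): /d/ and /p/ form a stop–stop cluster, so [a] is inserted between them. /wiidpukaphiud/ → wiidapukaphiud.
Rule 2 (intervocalic voicing): /p/ is a voiceless stop between vowels /a/ and /u/, so it voices to [b]. /k/ is a voiceless stop between vowels /u/ and /a/, so it voices to [g]. /wiidapukaphiud/ → wiidabugaphiud.
Rule 3 (high vowel syncope): no segment meets the environment; /wiidabugaphiud/ is unchanged.
Rule 4 (final devoicing): /d/ is a voiced stop in word-final position, so it devoices to [t]. /wiidabugaphiud/ → wiidabugaphiut.

wiidabugaphiut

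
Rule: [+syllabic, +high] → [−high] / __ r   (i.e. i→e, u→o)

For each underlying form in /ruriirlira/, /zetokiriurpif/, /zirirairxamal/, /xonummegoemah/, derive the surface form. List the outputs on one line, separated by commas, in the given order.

/ruriirlira/: /u/ is a high vowel immediately before /r/, so it lowers to [o]. /i/ is a high vowel immediately before /r/, so it lowers to [e]. /i/ is a high vowel immediately before /r/, so it lowers to [e]. → [rorierlera].
/zetokiriurpif/: /i/ is a high vowel immediately before /r/, so it lowers to [e]. /u/ is a high vowel immediately before /r/, so it lowers to [o]. → [zetokeriorpif].
/zirirairxamal/: /i/ is a high vowel immediately before /r/, so it lowers to [e]. /i/ is a high vowel immediately before /r/, so it lowers to [e]. /i/ is a high vowel immediately before /r/, so it lowers to [e]. → [zereraerxamal].
/xonummegoemah/: the rule's environment is not met; surfaces unchanged as [xonummegoemah].

rorierlera, zetokeriorpif, zereraerxamal, xonummegoemah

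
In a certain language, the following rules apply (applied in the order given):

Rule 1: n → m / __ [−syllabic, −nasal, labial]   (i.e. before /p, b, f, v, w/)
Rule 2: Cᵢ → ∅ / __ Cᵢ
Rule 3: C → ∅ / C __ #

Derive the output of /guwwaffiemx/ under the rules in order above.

guwafiem

Rule 1 (nasal place assimilation): no segment meets the environment; /guwwaffiemx/ is unchanged.
Rule 2 (degemination): /ww/ is a geminate; the first /w/ deletes. /ff/ is a geminate; the first /f/ deletes. /guwwaffiemx/ → guwafiemx.
Rule 3 (final cluster simplification): /x/ is the second consonant of a word-final cluster /mx/, so it deletes. /guwafiemx/ → guwafiem.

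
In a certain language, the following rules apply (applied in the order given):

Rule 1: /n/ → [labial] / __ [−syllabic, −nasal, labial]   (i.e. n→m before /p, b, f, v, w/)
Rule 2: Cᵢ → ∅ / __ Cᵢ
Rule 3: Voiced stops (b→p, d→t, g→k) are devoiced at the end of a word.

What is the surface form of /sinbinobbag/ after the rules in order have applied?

simbinobak

Rule 1 (nasal place assimilation): /n/ precedes the labial consonant /b/, so it assimilates in place to [m]. /sinbinobbag/ → simbinobbag.
Rule 2 (degemination): /bb/ is a geminate; the first /b/ deletes. /simbinobbag/ → simbinobag.
Rule 3 (final devoicing): /g/ is a voiced stop in word-final position, so it devoices to [k]. /simbinobag/ → simbinobak.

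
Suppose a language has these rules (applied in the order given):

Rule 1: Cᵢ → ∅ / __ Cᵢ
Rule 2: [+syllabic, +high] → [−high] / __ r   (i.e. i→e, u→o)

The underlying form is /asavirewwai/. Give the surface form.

Rule 1 (degemination): /ww/ is a geminate; the first /w/ deletes. /asavirewwai/ → asavirewai.
Rule 2 (pre-rhotic lowering): /i/ is a high vowel immediately before /r/, so it lowers to [e]. /asavirewai/ → asaverewai.

asaverewai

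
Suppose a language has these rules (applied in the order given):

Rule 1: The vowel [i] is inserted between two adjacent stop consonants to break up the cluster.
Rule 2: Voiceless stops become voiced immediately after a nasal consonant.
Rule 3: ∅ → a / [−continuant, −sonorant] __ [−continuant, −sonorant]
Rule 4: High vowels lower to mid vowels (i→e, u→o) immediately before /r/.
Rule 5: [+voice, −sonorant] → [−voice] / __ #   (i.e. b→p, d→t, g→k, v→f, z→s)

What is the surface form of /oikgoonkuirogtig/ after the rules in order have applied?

Rule 1 (stop-cluster i-epenthesis): /k/ and /g/ form a stop–stop cluster, so [i] is inserted between them. /g/ and /t/ form a stop–stop cluster, so [i] is inserted between them. /oikgoonkuirogtig/ → oikigoonkuirogitig.
Rule 2 (post-nasal voicing): /k/ is a voiceless stop immediately after the nasal /n/, so it voices to [g]. /oikigoonkuirogitig/ → oikigoonguirogitig.
Rule 3 (stop-cluster a-epenthesis): no segment meets the environment; /oikigoonguirogitig/ is unchanged.
Rule 4 (pre-rhotic lowering): /i/ is a high vowel immediately before /r/, so it lowers to [e]. /oikigoonguirogitig/ → oikigoonguerogitig.
Rule 5 (final devoicing): /g/ is a voiced obstruent in word-final position, so it devoices to [k]. /oikigoonguerogitig/ → oikigoonguerogitik.

oikigoonguerogitik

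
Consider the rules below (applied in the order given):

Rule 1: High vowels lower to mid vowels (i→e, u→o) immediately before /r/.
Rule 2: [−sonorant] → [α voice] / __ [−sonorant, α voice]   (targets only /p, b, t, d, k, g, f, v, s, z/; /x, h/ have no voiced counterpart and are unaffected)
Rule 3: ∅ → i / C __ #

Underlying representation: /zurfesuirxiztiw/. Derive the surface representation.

Rule 1 (pre-rhotic lowering): /u/ is a high vowel immediately before /r/, so it lowers to [o]. /i/ is a high vowel immediately before /r/, so it lowers to [e]. /zurfesuirxiztiw/ → zorfesuerxiztiw.
Rule 2 (regressive voicing assimilation): /z/ precedes the voiceless obstruent /t/, so it devoices to [s] by assimilation. /zorfesuerxiztiw/ → zorfesuerxistiw.
Rule 3 (final i-epenthesis): the form ends in the consonant /w/, so [i] is inserted word-finally. /zorfesuerxistiw/ → zorfesuerxistiwi.

zorfesuerxistiwi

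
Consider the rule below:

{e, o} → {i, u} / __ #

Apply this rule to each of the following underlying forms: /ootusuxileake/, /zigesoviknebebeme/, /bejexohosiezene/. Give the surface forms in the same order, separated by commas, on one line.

ootusuxileaki, zigesoviknebebemi, bejexohosiezeni

/ootusuxileake/: /e/ is a mid vowel in word-final position, so it raises to [i]. → [ootusuxileaki].
/zigesoviknebebeme/: /e/ is a mid vowel in word-final position, so it raises to [i]. → [zigesoviknebebemi].
/bejexohosiezene/: /e/ is a mid vowel in word-final position, so it raises to [i]. → [bejexohosiezeni].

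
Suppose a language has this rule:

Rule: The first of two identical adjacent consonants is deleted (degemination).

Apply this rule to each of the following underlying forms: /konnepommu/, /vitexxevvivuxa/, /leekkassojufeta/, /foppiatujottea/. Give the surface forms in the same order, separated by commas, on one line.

konepomu, vitexevivuxa, leekasojufeta, fopiatujotea

/konnepommu/: /nn/ is a geminate; the first /n/ deletes. /mm/ is a geminate; the first /m/ deletes. → [konepomu].
/vitexxevvivuxa/: /xx/ is a geminate; the first /x/ deletes. /vv/ is a geminate; the first /v/ deletes. → [vitexevivuxa].
/leekkassojufeta/: /kk/ is a geminate; the first /k/ deletes. /ss/ is a geminate; the first /s/ deletes. → [leekasojufeta].
/foppiatujottea/: /pp/ is a geminate; the first /p/ deletes. /tt/ is a geminate; the first /t/ deletes. → [fopiatujotea].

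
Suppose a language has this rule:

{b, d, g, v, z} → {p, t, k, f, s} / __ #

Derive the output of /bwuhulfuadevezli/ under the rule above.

No segment of /bwuhulfuadevezli/ meets the structural description of the rule, so the form surfaces unchanged.

bwuhulfuadevezli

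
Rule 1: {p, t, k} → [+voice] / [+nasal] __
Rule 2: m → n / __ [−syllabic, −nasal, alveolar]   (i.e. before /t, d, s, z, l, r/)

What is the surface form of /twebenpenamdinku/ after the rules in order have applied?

twebenbenandingu

Rule 1 (post-nasal voicing): /p/ is a voiceless stop immediately after the nasal /n/, so it voices to [b]. /k/ is a voiceless stop immediately after the nasal /n/, so it voices to [g]. /twebenpenamdinku/ → twebenbenamdingu.
Rule 2 (nasal place assimilation): /m/ precedes the alveolar consonant /d/, so it assimilates in place to [n]. /twebenbenamdingu/ → twebenbenandingu.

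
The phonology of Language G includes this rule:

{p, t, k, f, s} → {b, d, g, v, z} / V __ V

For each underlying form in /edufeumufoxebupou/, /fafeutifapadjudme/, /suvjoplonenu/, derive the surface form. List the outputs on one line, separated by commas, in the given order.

/edufeumufoxebupou/: /f/ is a voiceless obstruent between vowels /u/ and /e/, so it voices to [v]. /f/ is a voiceless obstruent between vowels /u/ and /o/, so it voices to [v]. /p/ is a voiceless obstruent between vowels /u/ and /o/, so it voices to [b]. → [eduveumuvoxebubou].
/fafeutifapadjudme/: /f/ is a voiceless obstruent between vowels /a/ and /e/, so it voices to [v]. /t/ is a voiceless obstruent between vowels /u/ and /i/, so it voices to [d]. /f/ is a voiceless obstruent between vowels /i/ and /a/, so it voices to [v]. /p/ is a voiceless obstruent between vowels /a/ and /a/, so it voices to [b]. → [faveudivabadjudme].
/suvjoplonenu/: the rule's environment is not met; surfaces unchanged as [suvjoplonenu].

eduveumuvoxebubou, faveudivabadjudme, suvjoplonenu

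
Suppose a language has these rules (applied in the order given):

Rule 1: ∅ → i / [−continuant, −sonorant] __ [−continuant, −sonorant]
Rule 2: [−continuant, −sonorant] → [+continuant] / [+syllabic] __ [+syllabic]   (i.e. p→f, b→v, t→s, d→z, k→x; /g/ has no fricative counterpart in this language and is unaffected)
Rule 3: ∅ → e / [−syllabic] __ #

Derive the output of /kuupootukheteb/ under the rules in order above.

Rule 1 (stop-cluster i-epenthesis): no segment meets the environment; /kuupootukheteb/ is unchanged.
Rule 2 (intervocalic spirantization): /p/ is a stop between vowels /u/ and /o/, so it spirantizes to the fricative [f]. /t/ is a stop between vowels /o/ and /u/, so it spirantizes to the fricative [s]. /t/ is a stop between vowels /e/ and /e/, so it spirantizes to the fricative [s]. /kuupootukheteb/ → kuufoosukheseb.
Rule 3 (final e-epenthesis): the form ends in the consonant /b/, so [e] is inserted word-finally. /kuufoosukheseb/ → kuufoosukhesebe.

kuufoosukhesebe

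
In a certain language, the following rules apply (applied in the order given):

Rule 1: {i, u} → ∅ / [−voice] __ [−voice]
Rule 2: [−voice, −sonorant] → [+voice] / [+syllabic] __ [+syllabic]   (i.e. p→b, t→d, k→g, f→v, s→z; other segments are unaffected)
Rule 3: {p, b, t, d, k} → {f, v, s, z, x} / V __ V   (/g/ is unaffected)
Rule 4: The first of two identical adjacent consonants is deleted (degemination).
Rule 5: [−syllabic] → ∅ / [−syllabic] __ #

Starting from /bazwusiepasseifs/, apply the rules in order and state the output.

Rule 1 (high vowel syncope): no segment meets the environment; /bazwusiepasseifs/ is unchanged.
Rule 2 (intervocalic voicing): /s/ is a voiceless obstruent between vowels /u/ and /i/, so it voices to [z]. /p/ is a voiceless obstruent between vowels /e/ and /a/, so it voices to [b]. /bazwusiepasseifs/ → bazwuziebasseifs.
Rule 3 (intervocalic spirantization): /b/ is a stop between vowels /e/ and /a/, so it spirantizes to the fricative [v]. /bazwuziebasseifs/ → bazwuzievasseifs.
Rule 4 (degemination): /ss/ is a geminate; the first /s/ deletes. /bazwuzievasseifs/ → bazwuzievaseifs.
Rule 5 (final cluster simplification): /s/ is the second consonant of a word-final cluster /fs/, so it deletes. /bazwuzievaseifs/ → bazwuzievaseif.

bazwuzievaseif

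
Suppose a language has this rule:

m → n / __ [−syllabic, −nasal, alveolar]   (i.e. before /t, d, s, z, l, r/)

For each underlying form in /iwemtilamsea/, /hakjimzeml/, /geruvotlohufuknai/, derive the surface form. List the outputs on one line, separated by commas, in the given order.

/iwemtilamsea/: /m/ precedes the alveolar consonant /t/, so it assimilates in place to [n]. /m/ precedes the alveolar consonant /s/, so it assimilates in place to [n]. → [iwentilansea].
/hakjimzeml/: /m/ precedes the alveolar consonant /z/, so it assimilates in place to [n]. /m/ precedes the alveolar consonant /l/, so it assimilates in place to [n]. → [hakjinzenl].
/geruvotlohufuknai/: the rule's environment is not met; surfaces unchanged as [geruvotlohufuknai].

iwentilansea, hakjinzenl, geruvotlohufuknai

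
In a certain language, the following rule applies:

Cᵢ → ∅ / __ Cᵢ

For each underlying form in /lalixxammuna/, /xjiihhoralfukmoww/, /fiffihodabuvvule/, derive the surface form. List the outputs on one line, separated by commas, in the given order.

lalixamuna, xjiihoralfukmow, fifihodabuvule

/lalixxammuna/: /xx/ is a geminate; the first /x/ deletes. /mm/ is a geminate; the first /m/ deletes. → [lalixamuna].
/xjiihhoralfukmoww/: /hh/ is a geminate; the first /h/ deletes. /ww/ is a geminate; the first /w/ deletes. → [xjiihoralfukmow].
/fiffihodabuvvule/: /ff/ is a geminate; the first /f/ deletes. /vv/ is a geminate; the first /v/ deletes. → [fifihodabuvule].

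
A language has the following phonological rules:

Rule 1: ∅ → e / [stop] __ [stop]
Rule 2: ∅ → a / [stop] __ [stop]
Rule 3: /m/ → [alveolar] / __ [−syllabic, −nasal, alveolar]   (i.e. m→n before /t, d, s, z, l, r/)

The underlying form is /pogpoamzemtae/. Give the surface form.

pogepoanzentae

Rule 1 (stop-cluster e-epenthesis): /g/ and /p/ form a stop–stop cluster, so [e] is inserted between them. /pogpoamzemtae/ → pogepoamzemtae.
Rule 2 (stop-cluster a-epenthesis): no segment meets the environment; /pogepoamzemtae/ is unchanged.
Rule 3 (nasal place assimilation): /m/ precedes the alveolar consonant /z/, so it assimilates in place to [n]. /m/ precedes the alveolar consonant /t/, so it assimilates in place to [n]. /pogepoamzemtae/ → pogepoanzentae.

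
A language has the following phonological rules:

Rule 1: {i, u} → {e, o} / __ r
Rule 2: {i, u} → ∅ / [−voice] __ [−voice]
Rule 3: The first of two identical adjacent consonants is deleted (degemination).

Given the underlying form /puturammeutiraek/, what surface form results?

ptorameuteraek

Rule 1 (pre-rhotic lowering): /u/ is a high vowel immediately before /r/, so it lowers to [o]. /i/ is a high vowel immediately before /r/, so it lowers to [e]. /puturammeutiraek/ → putorammeuteraek.
Rule 2 (high vowel syncope): /u/ is a high vowel flanked by voiceless consonants /p/ and /t/, so it deletes. /putorammeuteraek/ → ptorammeuteraek.
Rule 3 (degemination): /mm/ is a geminate; the first /m/ deletes. /ptorammeuteraek/ → ptorameuteraek.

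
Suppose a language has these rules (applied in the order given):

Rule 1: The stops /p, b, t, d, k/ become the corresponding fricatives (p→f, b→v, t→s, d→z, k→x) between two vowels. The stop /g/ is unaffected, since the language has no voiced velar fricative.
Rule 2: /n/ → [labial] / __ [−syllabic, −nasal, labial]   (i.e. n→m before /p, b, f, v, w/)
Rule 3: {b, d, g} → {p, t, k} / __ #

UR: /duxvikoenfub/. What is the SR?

Rule 1 (intervocalic spirantization): /k/ is a stop between vowels /i/ and /o/, so it spirantizes to the fricative [x]. /duxvikoenfub/ → duxvixoenfub.
Rule 2 (nasal place assimilation): /n/ precedes the labial consonant /f/, so it assimilates in place to [m]. /duxvixoenfub/ → duxvixoemfub.
Rule 3 (final devoicing): /b/ is a voiced stop in word-final position, so it devoices to [p]. /duxvixoemfub/ → duxvixoemfup.

duxvixoemfup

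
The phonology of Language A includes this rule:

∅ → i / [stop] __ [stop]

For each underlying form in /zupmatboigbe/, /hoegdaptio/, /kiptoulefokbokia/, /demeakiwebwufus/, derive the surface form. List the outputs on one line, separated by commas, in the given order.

zupmatiboigibe, hoegidapitio, kipitoulefokibokia, demeakiwebwufus

/zupmatboigbe/: /t/ and /b/ form a stop–stop cluster, so [i] is inserted between them. /g/ and /b/ form a stop–stop cluster, so [i] is inserted between them. → [zupmatiboigibe].
/hoegdaptio/: /g/ and /d/ form a stop–stop cluster, so [i] is inserted between them. /p/ and /t/ form a stop–stop cluster, so [i] is inserted between them. → [hoegidapitio].
/kiptoulefokbokia/: /p/ and /t/ form a stop–stop cluster, so [i] is inserted between them. /k/ and /b/ form a stop–stop cluster, so [i] is inserted between them. → [kipitoulefokibokia].
/demeakiwebwufus/: the rule's environment is not met; surfaces unchanged as [demeakiwebwufus].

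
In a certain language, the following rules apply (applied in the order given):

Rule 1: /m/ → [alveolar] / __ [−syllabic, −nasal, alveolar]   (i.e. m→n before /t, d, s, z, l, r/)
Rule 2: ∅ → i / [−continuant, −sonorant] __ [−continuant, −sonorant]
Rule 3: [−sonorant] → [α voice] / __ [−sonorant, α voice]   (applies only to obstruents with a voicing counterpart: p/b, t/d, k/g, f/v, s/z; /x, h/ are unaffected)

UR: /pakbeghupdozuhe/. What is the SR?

Rule 1 (nasal place assimilation): no segment meets the environment; /pakbeghupdozuhe/ is unchanged.
Rule 2 (stop-cluster i-epenthesis): /k/ and /b/ form a stop–stop cluster, so [i] is inserted between them. /p/ and /d/ form a stop–stop cluster, so [i] is inserted between them. /pakbeghupdozuhe/ → pakibeghupidozuhe.
Rule 3 (regressive voicing assimilation): /g/ precedes the voiceless obstruent /h/, so it devoices to [k] by assimilation. /pakibeghupidozuhe/ → pakibekhupidozuhe.

pakibekhupidozuhe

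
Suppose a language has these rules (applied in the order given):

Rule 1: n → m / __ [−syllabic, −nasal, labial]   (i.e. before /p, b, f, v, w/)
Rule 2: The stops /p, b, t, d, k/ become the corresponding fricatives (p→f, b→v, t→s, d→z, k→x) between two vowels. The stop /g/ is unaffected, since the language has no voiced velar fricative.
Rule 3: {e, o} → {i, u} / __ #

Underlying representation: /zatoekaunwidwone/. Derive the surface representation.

Rule 1 (nasal place assimilation): /n/ precedes the labial consonant /w/, so it assimilates in place to [m]. /zatoekaunwidwone/ → zatoekaumwidwone.
Rule 2 (intervocalic spirantization): /t/ is a stop between vowels /a/ and /o/, so it spirantizes to the fricative [s]. /k/ is a stop between vowels /e/ and /a/, so it spirantizes to the fricative [x]. /zatoekaumwidwone/ → zasoexaumwidwone.
Rule 3 (final vowel raising): /e/ is a mid vowel in word-final position, so it raises to [i]. /zasoexaumwidwone/ → zasoexaumwidwoni.

zasoexaumwidwoni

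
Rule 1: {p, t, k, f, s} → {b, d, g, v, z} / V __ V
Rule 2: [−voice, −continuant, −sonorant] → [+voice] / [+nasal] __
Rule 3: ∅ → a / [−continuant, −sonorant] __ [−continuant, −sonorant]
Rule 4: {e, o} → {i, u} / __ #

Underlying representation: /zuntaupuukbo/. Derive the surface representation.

zundaubuukabu

Rule 1 (intervocalic voicing): /p/ is a voiceless obstruent between vowels /u/ and /u/, so it voices to [b]. /zuntaupuukbo/ → zuntaubuukbo.
Rule 2 (post-nasal voicing): /t/ is a voiceless stop immediately after the nasal /n/, so it voices to [d]. /zuntaubuukbo/ → zundaubuukbo.
Rule 3 (stop-cluster a-epenthesis): /k/ and /b/ form a stop–stop cluster, so [a] is inserted between them. /zundaubuukbo/ → zundaubuukabo.
Rule 4 (final vowel raising): /o/ is a mid vowel in word-final position, so it raises to [u]. /zundaubuukabo/ → zundaubuukabu.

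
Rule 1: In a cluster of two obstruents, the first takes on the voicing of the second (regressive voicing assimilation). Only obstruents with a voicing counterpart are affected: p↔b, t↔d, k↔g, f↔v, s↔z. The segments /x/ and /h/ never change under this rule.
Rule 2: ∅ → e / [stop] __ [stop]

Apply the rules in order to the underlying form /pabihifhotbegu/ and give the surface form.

pabihifhodebegu

Rule 1 (regressive voicing assimilation): /t/ precedes the voiced obstruent /b/, so it voices to [d] by assimilation. /pabihifhotbegu/ → pabihifhodbegu.
Rule 2 (stop-cluster e-epenthesis): /d/ and /b/ form a stop–stop cluster, so [e] is inserted between them. /pabihifhodbegu/ → pabihifhodebegu.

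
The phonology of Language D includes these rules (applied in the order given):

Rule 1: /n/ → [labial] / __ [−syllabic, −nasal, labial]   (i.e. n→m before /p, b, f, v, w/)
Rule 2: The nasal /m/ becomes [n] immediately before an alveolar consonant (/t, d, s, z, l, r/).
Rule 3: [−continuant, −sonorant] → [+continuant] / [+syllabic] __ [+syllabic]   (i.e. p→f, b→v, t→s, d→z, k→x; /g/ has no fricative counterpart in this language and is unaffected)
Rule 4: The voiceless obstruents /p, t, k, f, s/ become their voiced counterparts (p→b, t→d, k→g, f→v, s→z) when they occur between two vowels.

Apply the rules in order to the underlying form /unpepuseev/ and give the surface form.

umpevuzeev

Rule 1 (nasal place assimilation): /n/ precedes the labial consonant /p/, so it assimilates in place to [m]. /unpepuseev/ → umpepuseev.
Rule 2 (nasal place assimilation): no segment meets the environment; /umpepuseev/ is unchanged.
Rule 3 (intervocalic spirantization): /p/ is a stop between vowels /e/ and /u/, so it spirantizes to the fricative [f]. /umpepuseev/ → umpefuseev.
Rule 4 (intervocalic voicing): /f/ is a voiceless obstruent between vowels /e/ and /u/, so it voices to [v]. /s/ is a voiceless obstruent between vowels /u/ and /e/, so it voices to [z]. /umpefuseev/ → umpevuzeev.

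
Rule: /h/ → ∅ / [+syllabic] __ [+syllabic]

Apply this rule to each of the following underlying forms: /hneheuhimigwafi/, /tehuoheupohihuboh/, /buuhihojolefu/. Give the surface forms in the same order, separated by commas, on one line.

/hneheuhimigwafi/: /h/ occurs between vowels /e/ and /e/, so it deletes. /h/ occurs between vowels /u/ and /i/, so it deletes. → [hneeuimigwafi].
/tehuoheupohihuboh/: /h/ occurs between vowels /e/ and /u/, so it deletes. /h/ occurs between vowels /o/ and /e/, so it deletes. /h/ occurs between vowels /o/ and /i/, so it deletes. /h/ occurs between vowels /i/ and /u/, so it deletes. → [teuoeupoiuboh].
/buuhihojolefu/: /h/ occurs between vowels /u/ and /i/, so it deletes. /h/ occurs between vowels /i/ and /o/, so it deletes. → [buuiojolefu].

hneeuimigwafi, teuoeupoiuboh, buuiojolefu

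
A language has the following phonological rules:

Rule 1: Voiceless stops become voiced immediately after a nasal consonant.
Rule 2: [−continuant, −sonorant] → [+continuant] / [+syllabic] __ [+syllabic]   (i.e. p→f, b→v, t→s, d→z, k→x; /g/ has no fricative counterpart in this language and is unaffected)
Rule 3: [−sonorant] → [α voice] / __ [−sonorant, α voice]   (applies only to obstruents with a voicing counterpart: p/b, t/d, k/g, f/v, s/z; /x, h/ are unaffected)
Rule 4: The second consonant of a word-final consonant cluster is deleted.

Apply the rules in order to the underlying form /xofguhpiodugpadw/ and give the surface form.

Rule 1 (post-nasal voicing): no segment meets the environment; /xofguhpiodugpadw/ is unchanged.
Rule 2 (intervocalic spirantization): /d/ is a stop between vowels /o/ and /u/, so it spirantizes to the fricative [z]. /xofguhpiodugpadw/ → xofguhpiozugpadw.
Rule 3 (regressive voicing assimilation): /f/ precedes the voiced obstruent /g/, so it voices to [v] by assimilation. /g/ precedes the voiceless obstruent /p/, so it devoices to [k] by assimilation. /xofguhpiozugpadw/ → xovguhpiozukpadw.
Rule 4 (final cluster simplification): /w/ is the second consonant of a word-final cluster /dw/, so it deletes. /xovguhpiozukpadw/ → xovguhpiozukpad.

xovguhpiozukpad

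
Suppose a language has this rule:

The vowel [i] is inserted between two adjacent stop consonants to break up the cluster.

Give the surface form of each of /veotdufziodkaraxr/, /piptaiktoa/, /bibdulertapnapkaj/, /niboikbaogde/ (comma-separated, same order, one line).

veotidufziodikaraxr, pipitaikitoa, bibidulertapnapikaj, niboikibaogide

/veotdufziodkaraxr/: /t/ and /d/ form a stop–stop cluster, so [i] is inserted between them. /d/ and /k/ form a stop–stop cluster, so [i] is inserted between them. → [veotidufziodikaraxr].
/piptaiktoa/: /p/ and /t/ form a stop–stop cluster, so [i] is inserted between them. /k/ and /t/ form a stop–stop cluster, so [i] is inserted between them. → [pipitaikitoa].
/bibdulertapnapkaj/: /b/ and /d/ form a stop–stop cluster, so [i] is inserted between them. /p/ and /k/ form a stop–stop cluster, so [i] is inserted between them. → [bibidulertapnapikaj].
/niboikbaogde/: /k/ and /b/ form a stop–stop cluster, so [i] is inserted between them. /g/ and /d/ form a stop–stop cluster, so [i] is inserted between them. → [niboikibaogide].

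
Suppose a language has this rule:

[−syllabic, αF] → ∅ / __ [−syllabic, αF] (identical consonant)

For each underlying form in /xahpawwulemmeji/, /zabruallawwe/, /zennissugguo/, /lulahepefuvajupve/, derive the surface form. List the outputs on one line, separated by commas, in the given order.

xahpawulemeji, zabrualawe, zenisuguo, lulahepefuvajupve

/xahpawwulemmeji/: /ww/ is a geminate; the first /w/ deletes. /mm/ is a geminate; the first /m/ deletes. → [xahpawulemeji].
/zabruallawwe/: /ll/ is a geminate; the first /l/ deletes. /ww/ is a geminate; the first /w/ deletes. → [zabrualawe].
/zennissugguo/: /nn/ is a geminate; the first /n/ deletes. /ss/ is a geminate; the first /s/ deletes. /gg/ is a geminate; the first /g/ deletes. → [zenisuguo].
/lulahepefuvajupve/: the rule's environment is not met; surfaces unchanged as [lulahepefuvajupve].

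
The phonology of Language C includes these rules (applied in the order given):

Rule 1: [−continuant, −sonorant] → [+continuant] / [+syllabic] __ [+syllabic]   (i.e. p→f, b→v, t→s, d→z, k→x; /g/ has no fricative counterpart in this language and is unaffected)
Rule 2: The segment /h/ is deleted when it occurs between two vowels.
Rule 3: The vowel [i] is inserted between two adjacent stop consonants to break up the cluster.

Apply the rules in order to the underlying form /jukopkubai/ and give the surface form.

Rule 1 (intervocalic spirantization): /k/ is a stop between vowels /u/ and /o/, so it spirantizes to the fricative [x]. /b/ is a stop between vowels /u/ and /a/, so it spirantizes to the fricative [v]. /jukopkubai/ → juxopkuvai.
Rule 2 (intervocalic h-deletion): no segment meets the environment; /juxopkuvai/ is unchanged.
Rule 3 (stop-cluster i-epenthesis): /p/ and /k/ form a stop–stop cluster, so [i] is inserted between them. /juxopkuvai/ → juxopikuvai.

juxopikuvai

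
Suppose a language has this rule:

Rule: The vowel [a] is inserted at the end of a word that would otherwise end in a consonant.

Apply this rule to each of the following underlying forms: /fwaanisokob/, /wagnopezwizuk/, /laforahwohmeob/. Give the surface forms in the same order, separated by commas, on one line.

fwaanisokoba, wagnopezwizuka, laforahwohmeoba

/fwaanisokob/: the form ends in the consonant /b/, so [a] is inserted word-finally. → [fwaanisokoba].
/wagnopezwizuk/: the form ends in the consonant /k/, so [a] is inserted word-finally. → [wagnopezwizuka].
/laforahwohmeob/: the form ends in the consonant /b/, so [a] is inserted word-finally. → [laforahwohmeoba].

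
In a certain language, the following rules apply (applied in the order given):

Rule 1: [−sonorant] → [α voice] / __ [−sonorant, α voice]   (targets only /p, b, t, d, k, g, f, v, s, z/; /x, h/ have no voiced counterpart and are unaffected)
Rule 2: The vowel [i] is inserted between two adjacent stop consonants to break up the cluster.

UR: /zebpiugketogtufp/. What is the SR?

Rule 1 (regressive voicing assimilation): /b/ precedes the voiceless obstruent /p/, so it devoices to [p] by assimilation. /g/ precedes the voiceless obstruent /k/, so it devoices to [k] by assimilation. /g/ precedes the voiceless obstruent /t/, so it devoices to [k] by assimilation. /zebpiugketogtufp/ → zeppiukketoktufp.
Rule 2 (stop-cluster i-epenthesis): /p/ and /p/ form a stop–stop cluster, so [i] is inserted between them. /k/ and /k/ form a stop–stop cluster, so [i] is inserted between them. /k/ and /t/ form a stop–stop cluster, so [i] is inserted between them. /zeppiukketoktufp/ → zepipiukiketokitufp.

zepipiukiketokitufp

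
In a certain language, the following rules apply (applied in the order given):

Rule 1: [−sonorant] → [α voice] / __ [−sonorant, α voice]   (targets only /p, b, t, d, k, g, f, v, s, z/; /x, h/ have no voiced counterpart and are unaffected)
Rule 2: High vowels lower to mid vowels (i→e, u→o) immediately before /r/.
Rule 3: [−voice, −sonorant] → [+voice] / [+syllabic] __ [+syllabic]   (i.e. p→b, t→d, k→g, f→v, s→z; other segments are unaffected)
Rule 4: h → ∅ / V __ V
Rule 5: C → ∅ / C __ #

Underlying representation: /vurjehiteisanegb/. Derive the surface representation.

vorjeideizaneg

Rule 1 (regressive voicing assimilation): no segment meets the environment; /vurjehiteisanegb/ is unchanged.
Rule 2 (pre-rhotic lowering): /u/ is a high vowel immediately before /r/, so it lowers to [o]. /vurjehiteisanegb/ → vorjehiteisanegb.
Rule 3 (intervocalic voicing): /t/ is a voiceless obstruent between vowels /i/ and /e/, so it voices to [d]. /s/ is a voiceless obstruent between vowels /i/ and /a/, so it voices to [z]. /vorjehiteisanegb/ → vorjehideizanegb.
Rule 4 (intervocalic h-deletion): /h/ occurs between vowels /e/ and /i/, so it deletes. /vorjehideizanegb/ → vorjeideizanegb.
Rule 5 (final cluster simplification): /b/ is the second consonant of a word-final cluster /gb/, so it deletes. /vorjeideizanegb/ → vorjeideizaneg.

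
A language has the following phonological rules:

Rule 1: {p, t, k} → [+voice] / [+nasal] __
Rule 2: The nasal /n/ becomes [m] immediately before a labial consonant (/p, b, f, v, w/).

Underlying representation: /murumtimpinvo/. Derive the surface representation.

Rule 1 (post-nasal voicing): /t/ is a voiceless stop immediately after the nasal /m/, so it voices to [d]. /p/ is a voiceless stop immediately after the nasal /m/, so it voices to [b]. /murumtimpinvo/ → murumdimbinvo.
Rule 2 (nasal place assimilation): /n/ precedes the labial consonant /v/, so it assimilates in place to [m]. /murumdimbinvo/ → murumdimbimvo.

murumdimbimvo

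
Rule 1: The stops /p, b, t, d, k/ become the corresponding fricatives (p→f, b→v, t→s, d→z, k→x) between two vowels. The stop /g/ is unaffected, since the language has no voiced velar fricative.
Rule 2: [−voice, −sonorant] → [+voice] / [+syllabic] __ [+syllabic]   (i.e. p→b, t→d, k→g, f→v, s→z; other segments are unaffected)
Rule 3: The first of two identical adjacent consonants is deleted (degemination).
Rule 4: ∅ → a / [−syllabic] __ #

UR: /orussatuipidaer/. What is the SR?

Rule 1 (intervocalic spirantization): /t/ is a stop between vowels /a/ and /u/, so it spirantizes to the fricative [s]. /p/ is a stop between vowels /i/ and /i/, so it spirantizes to the fricative [f]. /d/ is a stop between vowels /i/ and /a/, so it spirantizes to the fricative [z]. /orussatuipidaer/ → orussasuifizaer.
Rule 2 (intervocalic voicing): /s/ is a voiceless obstruent between vowels /a/ and /u/, so it voices to [z]. /f/ is a voiceless obstruent between vowels /i/ and /i/, so it voices to [v]. /orussasuifizaer/ → orussazuivizaer.
Rule 3 (degemination): /ss/ is a geminate; the first /s/ deletes. /orussazuivizaer/ → orusazuivizaer.
Rule 4 (final a-epenthesis): the form ends in the consonant /r/, so [a] is inserted word-finally. /orusazuivizaer/ → orusazuivizaera.

orusazuivizaera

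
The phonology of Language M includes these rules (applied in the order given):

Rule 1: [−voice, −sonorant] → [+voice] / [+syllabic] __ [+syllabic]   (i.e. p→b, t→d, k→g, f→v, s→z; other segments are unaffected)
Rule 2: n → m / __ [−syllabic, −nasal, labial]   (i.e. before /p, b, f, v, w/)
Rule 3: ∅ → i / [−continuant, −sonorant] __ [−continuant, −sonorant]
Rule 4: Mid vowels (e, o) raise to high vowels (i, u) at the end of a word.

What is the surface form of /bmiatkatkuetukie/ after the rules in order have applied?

bmiatikatikuedugii

Rule 1 (intervocalic voicing): /t/ is a voiceless obstruent between vowels /e/ and /u/, so it voices to [d]. /k/ is a voiceless obstruent between vowels /u/ and /i/, so it voices to [g]. /bmiatkatkuetukie/ → bmiatkatkuedugie.
Rule 2 (nasal place assimilation): no segment meets the environment; /bmiatkatkuedugie/ is unchanged.
Rule 3 (stop-cluster i-epenthesis): /t/ and /k/ form a stop–stop cluster, so [i] is inserted between them. /t/ and /k/ form a stop–stop cluster, so [i] is inserted between them. /bmiatkatkuedugie/ → bmiatikatikuedugie.
Rule 4 (final vowel raising): /e/ is a mid vowel in word-final position, so it raises to [i]. /bmiatikatikuedugie/ → bmiatikatikuedugii.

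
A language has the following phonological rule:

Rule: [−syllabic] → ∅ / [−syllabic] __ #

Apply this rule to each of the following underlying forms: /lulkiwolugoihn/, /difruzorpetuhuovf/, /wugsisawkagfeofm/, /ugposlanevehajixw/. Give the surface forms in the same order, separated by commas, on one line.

lulkiwolugoih, difruzorpetuhuov, wugsisawkagfeof, ugposlanevehajix

/lulkiwolugoihn/: /n/ is the second consonant of a word-final cluster /hn/, so it deletes. → [lulkiwolugoih].
/difruzorpetuhuovf/: /f/ is the second consonant of a word-final cluster /vf/, so it deletes. → [difruzorpetuhuov].
/wugsisawkagfeofm/: /m/ is the second consonant of a word-final cluster /fm/, so it deletes. → [wugsisawkagfeof].
/ugposlanevehajixw/: /w/ is the second consonant of a word-final cluster /xw/, so it deletes. → [ugposlanevehajix].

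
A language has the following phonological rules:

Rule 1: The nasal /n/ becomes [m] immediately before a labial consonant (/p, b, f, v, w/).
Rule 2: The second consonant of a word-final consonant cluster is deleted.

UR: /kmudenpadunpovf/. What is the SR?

Rule 1 (nasal place assimilation): /n/ precedes the labial consonant /p/, so it assimilates in place to [m]. /n/ precedes the labial consonant /p/, so it assimilates in place to [m]. /kmudenpadunpovf/ → kmudempadumpovf.
Rule 2 (final cluster simplification): /f/ is the second consonant of a word-final cluster /vf/, so it deletes. /kmudempadumpovf/ → kmudempadumpov.

kmudempadumpov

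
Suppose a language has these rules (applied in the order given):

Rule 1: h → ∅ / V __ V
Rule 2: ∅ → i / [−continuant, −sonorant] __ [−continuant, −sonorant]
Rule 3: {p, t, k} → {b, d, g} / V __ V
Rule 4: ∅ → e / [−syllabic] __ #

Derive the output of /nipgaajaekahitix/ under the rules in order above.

Rule 1 (intervocalic h-deletion): /h/ occurs between vowels /a/ and /i/, so it deletes. /nipgaajaekahitix/ → nipgaajaekaitix.
Rule 2 (stop-cluster i-epenthesis): /p/ and /g/ form a stop–stop cluster, so [i] is inserted between them. /nipgaajaekaitix/ → nipigaajaekaitix.
Rule 3 (intervocalic voicing): /p/ is a voiceless stop between vowels /i/ and /i/, so it voices to [b]. /k/ is a voiceless stop between vowels /e/ and /a/, so it voices to [g]. /t/ is a voiceless stop between vowels /i/ and /i/, so it voices to [d]. /nipigaajaekaitix/ → nibigaajaegaidix.
Rule 4 (final e-epenthesis): the form ends in the consonant /x/, so [e] is inserted word-finally. /nibigaajaegaidix/ → nibigaajaegaidixe.

nibigaajaegaidixe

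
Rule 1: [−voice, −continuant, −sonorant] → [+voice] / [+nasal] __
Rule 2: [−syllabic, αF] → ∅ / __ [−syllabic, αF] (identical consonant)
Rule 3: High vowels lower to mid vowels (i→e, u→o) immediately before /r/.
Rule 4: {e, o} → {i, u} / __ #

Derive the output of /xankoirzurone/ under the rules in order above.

xangoerzoroni

Rule 1 (post-nasal voicing): /k/ is a voiceless stop immediately after the nasal /n/, so it voices to [g]. /xankoirzurone/ → xangoirzurone.
Rule 2 (degemination): no segment meets the environment; /xangoirzurone/ is unchanged.
Rule 3 (pre-rhotic lowering): /i/ is a high vowel immediately before /r/, so it lowers to [e]. /u/ is a high vowel immediately before /r/, so it lowers to [o]. /xangoirzurone/ → xangoerzorone.
Rule 4 (final vowel raising): /e/ is a mid vowel in word-final position, so it raises to [i]. /xangoerzorone/ → xangoerzoroni.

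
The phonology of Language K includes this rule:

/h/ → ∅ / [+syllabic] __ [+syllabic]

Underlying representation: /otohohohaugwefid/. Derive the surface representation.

/h/ occurs between vowels /o/ and /o/, so it deletes.
/h/ occurs between vowels /o/ and /o/, so it deletes.
/h/ occurs between vowels /o/ and /a/, so it deletes.
Surface form: [otoooaugwefid].

otoooaugwefid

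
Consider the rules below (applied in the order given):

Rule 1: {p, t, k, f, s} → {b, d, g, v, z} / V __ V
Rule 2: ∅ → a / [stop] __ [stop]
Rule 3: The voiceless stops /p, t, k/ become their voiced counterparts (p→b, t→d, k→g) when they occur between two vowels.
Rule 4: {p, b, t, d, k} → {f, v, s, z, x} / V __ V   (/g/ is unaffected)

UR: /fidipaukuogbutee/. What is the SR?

Rule 1 (intervocalic voicing): /p/ is a voiceless obstruent between vowels /i/ and /a/, so it voices to [b]. /k/ is a voiceless obstruent between vowels /u/ and /u/, so it voices to [g]. /t/ is a voiceless obstruent between vowels /u/ and /e/, so it voices to [d]. /fidipaukuogbutee/ → fidibauguogbudee.
Rule 2 (stop-cluster a-epenthesis): /g/ and /b/ form a stop–stop cluster, so [a] is inserted between them. /fidibauguogbudee/ → fidibauguogabudee.
Rule 3 (intervocalic voicing): no segment meets the environment; /fidibauguogabudee/ is unchanged.
Rule 4 (intervocalic spirantization): /d/ is a stop between vowels /i/ and /i/, so it spirantizes to the fricative [z]. /b/ is a stop between vowels /i/ and /a/, so it spirantizes to the fricative [v]. /b/ is a stop between vowels /a/ and /u/, so it spirantizes to the fricative [v]. /d/ is a stop between vowels /u/ and /e/, so it spirantizes to the fricative [z]. /fidibauguogabudee/ → fizivauguogavuzee.

fizivauguogavuzee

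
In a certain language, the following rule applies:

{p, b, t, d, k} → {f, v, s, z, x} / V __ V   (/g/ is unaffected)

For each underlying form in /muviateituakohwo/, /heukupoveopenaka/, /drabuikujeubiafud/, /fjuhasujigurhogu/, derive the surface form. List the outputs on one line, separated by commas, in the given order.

muviaseisuaxohwo, heuxufoveofenaxa, dravuixujeuviafud, fjuhasujigurhogu

/muviateituakohwo/: /t/ is a stop between vowels /a/ and /e/, so it spirantizes to the fricative [s]. /t/ is a stop between vowels /i/ and /u/, so it spirantizes to the fricative [s]. /k/ is a stop between vowels /a/ and /o/, so it spirantizes to the fricative [x]. → [muviaseisuaxohwo].
/heukupoveopenaka/: /k/ is a stop between vowels /u/ and /u/, so it spirantizes to the fricative [x]. /p/ is a stop between vowels /u/ and /o/, so it spirantizes to the fricative [f]. /p/ is a stop between vowels /o/ and /e/, so it spirantizes to the fricative [f]. /k/ is a stop between vowels /a/ and /a/, so it spirantizes to the fricative [x]. → [heuxufoveofenaxa].
/drabuikujeubiafud/: /b/ is a stop between vowels /a/ and /u/, so it spirantizes to the fricative [v]. /k/ is a stop between vowels /i/ and /u/, so it spirantizes to the fricative [x]. /b/ is a stop between vowels /u/ and /i/, so it spirantizes to the fricative [v]. → [dravuixujeuviafud].
/fjuhasujigurhogu/: the rule's environment is not met; surfaces unchanged as [fjuhasujigurhogu].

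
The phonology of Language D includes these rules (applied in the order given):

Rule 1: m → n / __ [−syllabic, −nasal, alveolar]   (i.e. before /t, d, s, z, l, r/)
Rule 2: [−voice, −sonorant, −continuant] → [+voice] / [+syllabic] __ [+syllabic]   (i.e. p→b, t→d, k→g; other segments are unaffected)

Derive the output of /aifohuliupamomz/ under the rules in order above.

aifohuliubamonz

Rule 1 (nasal place assimilation): /m/ precedes the alveolar consonant /z/, so it assimilates in place to [n]. /aifohuliupamomz/ → aifohuliupamonz.
Rule 2 (intervocalic voicing): /p/ is a voiceless stop between vowels /u/ and /a/, so it voices to [b]. /aifohuliupamonz/ → aifohuliubamonz.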